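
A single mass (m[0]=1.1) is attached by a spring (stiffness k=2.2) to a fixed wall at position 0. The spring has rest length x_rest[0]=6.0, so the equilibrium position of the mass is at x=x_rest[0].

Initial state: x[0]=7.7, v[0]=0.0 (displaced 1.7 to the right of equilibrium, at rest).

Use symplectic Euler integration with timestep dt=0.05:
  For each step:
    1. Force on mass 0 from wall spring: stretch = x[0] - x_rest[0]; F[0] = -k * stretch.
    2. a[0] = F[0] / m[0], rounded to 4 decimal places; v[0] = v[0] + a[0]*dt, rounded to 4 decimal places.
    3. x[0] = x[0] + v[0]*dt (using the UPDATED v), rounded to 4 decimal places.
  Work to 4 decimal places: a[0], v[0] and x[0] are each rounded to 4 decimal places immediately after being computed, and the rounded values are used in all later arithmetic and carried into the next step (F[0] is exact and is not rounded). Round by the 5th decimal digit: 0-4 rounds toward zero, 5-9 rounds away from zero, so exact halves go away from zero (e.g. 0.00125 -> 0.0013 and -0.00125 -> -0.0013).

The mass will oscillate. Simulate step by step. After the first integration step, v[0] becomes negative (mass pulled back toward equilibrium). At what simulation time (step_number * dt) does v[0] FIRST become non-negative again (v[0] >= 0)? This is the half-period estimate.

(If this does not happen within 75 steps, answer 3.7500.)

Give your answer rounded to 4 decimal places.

Step 0: x=[7.7000] v=[0.0000]
Step 1: x=[7.6915] v=[-0.1700]
Step 2: x=[7.6745] v=[-0.3392]
Step 3: x=[7.6492] v=[-0.5067]
Step 4: x=[7.6156] v=[-0.6716]
Step 5: x=[7.5739] v=[-0.8332]
Step 6: x=[7.5244] v=[-0.9906]
Step 7: x=[7.4673] v=[-1.1430]
Step 8: x=[7.4028] v=[-1.2897]
Step 9: x=[7.3313] v=[-1.4300]
Step 10: x=[7.2531] v=[-1.5631]
Step 11: x=[7.1687] v=[-1.6884]
Step 12: x=[7.0784] v=[-1.8053]
Step 13: x=[6.9827] v=[-1.9131]
Step 14: x=[6.8821] v=[-2.0114]
Step 15: x=[6.7771] v=[-2.0996]
Step 16: x=[6.6682] v=[-2.1773]
Step 17: x=[6.5560] v=[-2.2441]
Step 18: x=[6.4410] v=[-2.2997]
Step 19: x=[6.3238] v=[-2.3438]
Step 20: x=[6.2050] v=[-2.3762]
Step 21: x=[6.0852] v=[-2.3967]
Step 22: x=[5.9649] v=[-2.4052]
Step 23: x=[5.8448] v=[-2.4017]
Step 24: x=[5.7255] v=[-2.3862]
Step 25: x=[5.6076] v=[-2.3588]
Step 26: x=[5.4916] v=[-2.3196]
Step 27: x=[5.3782] v=[-2.2688]
Step 28: x=[5.2679] v=[-2.2066]
Step 29: x=[5.1612] v=[-2.1334]
Step 30: x=[5.0587] v=[-2.0495]
Step 31: x=[4.9609] v=[-1.9554]
Step 32: x=[4.8683] v=[-1.8515]
Step 33: x=[4.7814] v=[-1.7383]
Step 34: x=[4.7006] v=[-1.6164]
Step 35: x=[4.6263] v=[-1.4865]
Step 36: x=[4.5588] v=[-1.3491]
Step 37: x=[4.4986] v=[-1.2050]
Step 38: x=[4.4459] v=[-1.0549]
Step 39: x=[4.4009] v=[-0.8995]
Step 40: x=[4.3639] v=[-0.7396]
Step 41: x=[4.3351] v=[-0.5760]
Step 42: x=[4.3146] v=[-0.4095]
Step 43: x=[4.3026] v=[-0.2410]
Step 44: x=[4.2990] v=[-0.0713]
Step 45: x=[4.3039] v=[0.0988]
First v>=0 after going negative at step 45, time=2.2500

Answer: 2.2500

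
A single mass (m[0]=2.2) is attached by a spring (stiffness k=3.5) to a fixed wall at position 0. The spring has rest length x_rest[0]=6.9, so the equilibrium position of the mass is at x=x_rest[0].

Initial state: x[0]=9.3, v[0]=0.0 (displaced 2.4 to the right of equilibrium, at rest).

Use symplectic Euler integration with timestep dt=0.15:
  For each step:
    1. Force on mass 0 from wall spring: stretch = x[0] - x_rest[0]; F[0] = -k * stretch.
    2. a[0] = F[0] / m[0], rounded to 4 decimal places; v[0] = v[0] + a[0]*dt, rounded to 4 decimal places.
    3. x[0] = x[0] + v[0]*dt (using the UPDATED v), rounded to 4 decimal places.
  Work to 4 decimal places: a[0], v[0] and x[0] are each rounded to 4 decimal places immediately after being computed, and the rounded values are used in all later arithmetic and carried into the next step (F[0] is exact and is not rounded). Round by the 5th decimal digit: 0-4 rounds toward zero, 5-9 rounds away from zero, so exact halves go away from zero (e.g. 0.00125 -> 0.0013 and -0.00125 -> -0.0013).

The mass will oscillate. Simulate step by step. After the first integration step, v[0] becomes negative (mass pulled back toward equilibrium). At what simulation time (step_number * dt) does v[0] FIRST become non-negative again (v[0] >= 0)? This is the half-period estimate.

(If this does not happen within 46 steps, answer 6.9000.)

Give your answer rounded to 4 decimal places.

Answer: 2.5500

Derivation:
Step 0: x=[9.3000] v=[0.0000]
Step 1: x=[9.2141] v=[-0.5727]
Step 2: x=[9.0454] v=[-1.1249]
Step 3: x=[8.7999] v=[-1.6369]
Step 4: x=[8.4864] v=[-2.0903]
Step 5: x=[8.1161] v=[-2.4689]
Step 6: x=[7.7022] v=[-2.7591]
Step 7: x=[7.2596] v=[-2.9505]
Step 8: x=[6.8042] v=[-3.0363]
Step 9: x=[6.3522] v=[-3.0134]
Step 10: x=[5.9198] v=[-2.8827]
Step 11: x=[5.5225] v=[-2.6488]
Step 12: x=[5.1745] v=[-2.3201]
Step 13: x=[4.8883] v=[-1.9083]
Step 14: x=[4.6741] v=[-1.4282]
Step 15: x=[4.5396] v=[-0.8970]
Step 16: x=[4.4895] v=[-0.3337]
Step 17: x=[4.5257] v=[0.2415]
First v>=0 after going negative at step 17, time=2.5500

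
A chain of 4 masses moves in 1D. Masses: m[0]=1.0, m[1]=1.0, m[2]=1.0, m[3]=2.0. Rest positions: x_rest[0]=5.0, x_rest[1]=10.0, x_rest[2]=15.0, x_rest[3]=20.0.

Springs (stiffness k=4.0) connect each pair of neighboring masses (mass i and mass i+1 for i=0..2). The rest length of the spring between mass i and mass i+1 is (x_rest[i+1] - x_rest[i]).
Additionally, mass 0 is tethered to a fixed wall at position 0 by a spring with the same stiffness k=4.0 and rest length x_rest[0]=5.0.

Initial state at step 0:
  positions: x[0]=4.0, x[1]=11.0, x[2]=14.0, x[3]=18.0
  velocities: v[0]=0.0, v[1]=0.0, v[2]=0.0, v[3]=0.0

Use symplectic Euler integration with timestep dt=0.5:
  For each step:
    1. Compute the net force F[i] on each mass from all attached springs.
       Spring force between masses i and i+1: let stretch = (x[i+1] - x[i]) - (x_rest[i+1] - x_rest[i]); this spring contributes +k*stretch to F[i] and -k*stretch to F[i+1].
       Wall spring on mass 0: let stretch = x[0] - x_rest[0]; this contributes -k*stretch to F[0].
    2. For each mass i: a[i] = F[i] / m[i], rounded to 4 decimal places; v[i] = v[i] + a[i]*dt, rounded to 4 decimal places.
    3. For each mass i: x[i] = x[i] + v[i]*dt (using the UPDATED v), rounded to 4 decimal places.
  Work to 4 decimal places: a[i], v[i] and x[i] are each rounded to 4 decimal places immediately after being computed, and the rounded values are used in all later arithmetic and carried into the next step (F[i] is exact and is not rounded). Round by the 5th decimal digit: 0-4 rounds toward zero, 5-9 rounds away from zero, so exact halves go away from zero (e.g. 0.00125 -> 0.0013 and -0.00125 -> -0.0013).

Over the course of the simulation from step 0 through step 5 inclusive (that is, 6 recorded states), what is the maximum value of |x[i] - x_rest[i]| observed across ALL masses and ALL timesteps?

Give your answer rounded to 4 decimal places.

Step 0: x=[4.0000 11.0000 14.0000 18.0000] v=[0.0000 0.0000 0.0000 0.0000]
Step 1: x=[7.0000 7.0000 15.0000 18.5000] v=[6.0000 -8.0000 2.0000 1.0000]
Step 2: x=[3.0000 11.0000 11.5000 19.7500] v=[-8.0000 8.0000 -7.0000 2.5000]
Step 3: x=[4.0000 7.5000 15.7500 19.3750] v=[2.0000 -7.0000 8.5000 -0.7500]
Step 4: x=[4.5000 8.7500 15.3750 19.6875] v=[1.0000 2.5000 -0.7500 0.6250]
Step 5: x=[4.7500 12.3750 12.6875 20.3438] v=[0.5000 7.2500 -5.3750 1.3125]
Max displacement = 3.5000

Answer: 3.5000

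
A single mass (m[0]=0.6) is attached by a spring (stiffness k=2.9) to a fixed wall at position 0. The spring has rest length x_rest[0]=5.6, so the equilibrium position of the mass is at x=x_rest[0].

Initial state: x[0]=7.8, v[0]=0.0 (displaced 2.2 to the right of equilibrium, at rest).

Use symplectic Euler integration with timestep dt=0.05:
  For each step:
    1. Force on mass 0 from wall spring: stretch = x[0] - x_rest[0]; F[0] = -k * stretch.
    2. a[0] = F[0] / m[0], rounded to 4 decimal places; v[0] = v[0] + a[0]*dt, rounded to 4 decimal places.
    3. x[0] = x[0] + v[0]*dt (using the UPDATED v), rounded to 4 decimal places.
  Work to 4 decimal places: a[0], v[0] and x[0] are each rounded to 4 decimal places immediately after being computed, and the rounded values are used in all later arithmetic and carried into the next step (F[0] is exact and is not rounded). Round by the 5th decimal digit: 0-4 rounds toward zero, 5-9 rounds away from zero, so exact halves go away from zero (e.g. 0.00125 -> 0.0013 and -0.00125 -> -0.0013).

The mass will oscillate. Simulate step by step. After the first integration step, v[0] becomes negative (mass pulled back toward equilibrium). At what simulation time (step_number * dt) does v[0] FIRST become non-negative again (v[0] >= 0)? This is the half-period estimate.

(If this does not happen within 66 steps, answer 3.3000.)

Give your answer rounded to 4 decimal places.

Step 0: x=[7.8000] v=[0.0000]
Step 1: x=[7.7734] v=[-0.5317]
Step 2: x=[7.7206] v=[-1.0569]
Step 3: x=[7.6421] v=[-1.5694]
Step 4: x=[7.5390] v=[-2.0629]
Step 5: x=[7.4124] v=[-2.5315]
Step 6: x=[7.2639] v=[-2.9695]
Step 7: x=[7.0953] v=[-3.3716]
Step 8: x=[6.9087] v=[-3.7330]
Step 9: x=[6.7062] v=[-4.0493]
Step 10: x=[6.4904] v=[-4.3166]
Step 11: x=[6.2638] v=[-4.5318]
Step 12: x=[6.0292] v=[-4.6922]
Step 13: x=[5.7894] v=[-4.7959]
Step 14: x=[5.5473] v=[-4.8417]
Step 15: x=[5.3059] v=[-4.8290]
Step 16: x=[5.0680] v=[-4.7579]
Step 17: x=[4.8365] v=[-4.6293]
Step 18: x=[4.6143] v=[-4.4448]
Step 19: x=[4.4040] v=[-4.2066]
Step 20: x=[4.2081] v=[-3.9176]
Step 21: x=[4.0290] v=[-3.5812]
Step 22: x=[3.8689] v=[-3.2015]
Step 23: x=[3.7297] v=[-2.7832]
Step 24: x=[3.6131] v=[-2.3312]
Step 25: x=[3.5206] v=[-1.8510]
Step 26: x=[3.4532] v=[-1.3485]
Step 27: x=[3.4117] v=[-0.8297]
Step 28: x=[3.3967] v=[-0.3009]
Step 29: x=[3.4083] v=[0.2316]
First v>=0 after going negative at step 29, time=1.4500

Answer: 1.4500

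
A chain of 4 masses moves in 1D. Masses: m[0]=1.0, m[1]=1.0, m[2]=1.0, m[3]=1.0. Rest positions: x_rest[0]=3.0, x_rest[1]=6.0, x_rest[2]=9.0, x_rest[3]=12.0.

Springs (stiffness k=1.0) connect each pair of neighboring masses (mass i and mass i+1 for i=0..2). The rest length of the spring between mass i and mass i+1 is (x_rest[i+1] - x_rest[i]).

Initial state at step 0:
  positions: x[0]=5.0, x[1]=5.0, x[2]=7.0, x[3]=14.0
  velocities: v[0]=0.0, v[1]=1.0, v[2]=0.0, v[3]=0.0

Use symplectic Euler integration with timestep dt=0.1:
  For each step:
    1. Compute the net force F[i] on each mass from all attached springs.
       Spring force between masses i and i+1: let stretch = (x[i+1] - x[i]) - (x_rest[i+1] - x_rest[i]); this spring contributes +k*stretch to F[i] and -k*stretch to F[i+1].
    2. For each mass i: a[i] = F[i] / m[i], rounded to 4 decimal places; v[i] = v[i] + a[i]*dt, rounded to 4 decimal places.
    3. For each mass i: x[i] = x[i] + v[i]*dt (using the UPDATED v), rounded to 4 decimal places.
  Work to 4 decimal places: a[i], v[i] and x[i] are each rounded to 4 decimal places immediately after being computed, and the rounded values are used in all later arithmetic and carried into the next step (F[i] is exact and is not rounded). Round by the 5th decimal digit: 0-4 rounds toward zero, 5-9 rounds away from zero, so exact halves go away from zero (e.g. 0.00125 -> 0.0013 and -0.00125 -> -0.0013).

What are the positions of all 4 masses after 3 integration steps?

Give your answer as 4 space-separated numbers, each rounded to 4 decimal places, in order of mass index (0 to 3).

Step 0: x=[5.0000 5.0000 7.0000 14.0000] v=[0.0000 1.0000 0.0000 0.0000]
Step 1: x=[4.9700 5.1200 7.0500 13.9600] v=[-0.3000 1.2000 0.5000 -0.4000]
Step 2: x=[4.9115 5.2578 7.1498 13.8809] v=[-0.5850 1.3780 0.9980 -0.7910]
Step 3: x=[4.8265 5.4111 7.2980 13.7645] v=[-0.8504 1.5326 1.4819 -1.1641]

Answer: 4.8265 5.4111 7.2980 13.7645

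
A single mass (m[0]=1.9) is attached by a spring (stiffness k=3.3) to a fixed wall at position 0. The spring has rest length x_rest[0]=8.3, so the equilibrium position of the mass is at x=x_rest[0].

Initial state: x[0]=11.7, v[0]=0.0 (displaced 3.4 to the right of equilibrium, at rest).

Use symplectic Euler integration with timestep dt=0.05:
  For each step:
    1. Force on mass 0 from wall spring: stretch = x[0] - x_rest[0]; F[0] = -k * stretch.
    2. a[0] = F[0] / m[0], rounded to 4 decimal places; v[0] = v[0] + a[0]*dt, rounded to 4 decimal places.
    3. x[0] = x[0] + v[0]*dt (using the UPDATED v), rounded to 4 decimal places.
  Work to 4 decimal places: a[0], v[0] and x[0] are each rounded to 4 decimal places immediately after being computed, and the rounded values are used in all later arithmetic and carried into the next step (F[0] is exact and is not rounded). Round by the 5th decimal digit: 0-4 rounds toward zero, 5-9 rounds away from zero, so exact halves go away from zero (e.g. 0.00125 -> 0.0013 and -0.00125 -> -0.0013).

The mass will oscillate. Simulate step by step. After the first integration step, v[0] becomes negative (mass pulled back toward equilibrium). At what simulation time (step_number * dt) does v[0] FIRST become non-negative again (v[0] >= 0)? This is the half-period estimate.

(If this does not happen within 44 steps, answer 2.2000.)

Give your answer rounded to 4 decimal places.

Step 0: x=[11.7000] v=[0.0000]
Step 1: x=[11.6852] v=[-0.2953]
Step 2: x=[11.6557] v=[-0.5893]
Step 3: x=[11.6117] v=[-0.8807]
Step 4: x=[11.5533] v=[-1.1683]
Step 5: x=[11.4808] v=[-1.4508]
Step 6: x=[11.3945] v=[-1.7270]
Step 7: x=[11.2947] v=[-1.9957]
Step 8: x=[11.1819] v=[-2.2558]
Step 9: x=[11.0566] v=[-2.5061]
Step 10: x=[10.9193] v=[-2.7455]
Step 11: x=[10.7707] v=[-2.9730]
Step 12: x=[10.6113] v=[-3.1876]
Step 13: x=[10.4419] v=[-3.3883]
Step 14: x=[10.2632] v=[-3.5743]
Step 15: x=[10.0760] v=[-3.7448]
Step 16: x=[9.8811] v=[-3.8990]
Step 17: x=[9.6793] v=[-4.0363]
Step 18: x=[9.4715] v=[-4.1561]
Step 19: x=[9.2586] v=[-4.2578]
Step 20: x=[9.0416] v=[-4.3410]
Step 21: x=[8.8213] v=[-4.4054]
Step 22: x=[8.5988] v=[-4.4507]
Step 23: x=[8.3750] v=[-4.4767]
Step 24: x=[8.1508] v=[-4.4832]
Step 25: x=[7.9273] v=[-4.4702]
Step 26: x=[7.7054] v=[-4.4378]
Step 27: x=[7.4861] v=[-4.3862]
Step 28: x=[7.2703] v=[-4.3155]
Step 29: x=[7.0590] v=[-4.2261]
Step 30: x=[6.8531] v=[-4.1183]
Step 31: x=[6.6535] v=[-3.9927]
Step 32: x=[6.4610] v=[-3.8497]
Step 33: x=[6.2765] v=[-3.6900]
Step 34: x=[6.1008] v=[-3.5143]
Step 35: x=[5.9346] v=[-3.3233]
Step 36: x=[5.7787] v=[-3.1179]
Step 37: x=[5.6338] v=[-2.8989]
Step 38: x=[5.5004] v=[-2.6674]
Step 39: x=[5.3792] v=[-2.4243]
Step 40: x=[5.2707] v=[-2.1707]
Step 41: x=[5.1753] v=[-1.9076]
Step 42: x=[5.0935] v=[-1.6362]
Step 43: x=[5.0256] v=[-1.3577]
Step 44: x=[4.9719] v=[-1.0733]
v[0] did not become non-negative within 44 steps; using fallback time=2.2000

Answer: 2.2000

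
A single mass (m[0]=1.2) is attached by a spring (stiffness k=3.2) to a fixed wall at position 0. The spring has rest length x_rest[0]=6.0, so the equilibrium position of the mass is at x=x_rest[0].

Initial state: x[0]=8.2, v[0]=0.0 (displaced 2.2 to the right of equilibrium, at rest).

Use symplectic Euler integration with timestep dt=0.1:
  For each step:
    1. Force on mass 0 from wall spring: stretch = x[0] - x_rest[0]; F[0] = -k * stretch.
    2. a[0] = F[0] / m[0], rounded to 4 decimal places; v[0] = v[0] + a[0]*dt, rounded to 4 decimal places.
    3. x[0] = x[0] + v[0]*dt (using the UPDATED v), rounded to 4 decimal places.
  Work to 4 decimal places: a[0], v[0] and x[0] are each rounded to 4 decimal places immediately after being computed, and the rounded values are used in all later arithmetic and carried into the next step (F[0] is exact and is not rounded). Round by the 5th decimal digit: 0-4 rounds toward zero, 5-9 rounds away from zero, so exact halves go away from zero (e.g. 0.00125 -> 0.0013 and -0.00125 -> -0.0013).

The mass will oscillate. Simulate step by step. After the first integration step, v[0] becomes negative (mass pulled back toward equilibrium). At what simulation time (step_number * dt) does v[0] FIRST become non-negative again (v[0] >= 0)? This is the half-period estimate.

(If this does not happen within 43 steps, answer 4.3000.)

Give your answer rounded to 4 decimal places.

Answer: 2.0000

Derivation:
Step 0: x=[8.2000] v=[0.0000]
Step 1: x=[8.1413] v=[-0.5867]
Step 2: x=[8.0255] v=[-1.1577]
Step 3: x=[7.8557] v=[-1.6978]
Step 4: x=[7.6364] v=[-2.1927]
Step 5: x=[7.3735] v=[-2.6291]
Step 6: x=[7.0740] v=[-2.9954]
Step 7: x=[6.7458] v=[-3.2818]
Step 8: x=[6.3977] v=[-3.4807]
Step 9: x=[6.0390] v=[-3.5868]
Step 10: x=[5.6793] v=[-3.5972]
Step 11: x=[5.3281] v=[-3.5117]
Step 12: x=[4.9949] v=[-3.3325]
Step 13: x=[4.6885] v=[-3.0645]
Step 14: x=[4.4170] v=[-2.7148]
Step 15: x=[4.1877] v=[-2.2927]
Step 16: x=[4.0068] v=[-1.8094]
Step 17: x=[3.8790] v=[-1.2779]
Step 18: x=[3.8078] v=[-0.7123]
Step 19: x=[3.7950] v=[-0.1277]
Step 20: x=[3.8410] v=[0.4603]
First v>=0 after going negative at step 20, time=2.0000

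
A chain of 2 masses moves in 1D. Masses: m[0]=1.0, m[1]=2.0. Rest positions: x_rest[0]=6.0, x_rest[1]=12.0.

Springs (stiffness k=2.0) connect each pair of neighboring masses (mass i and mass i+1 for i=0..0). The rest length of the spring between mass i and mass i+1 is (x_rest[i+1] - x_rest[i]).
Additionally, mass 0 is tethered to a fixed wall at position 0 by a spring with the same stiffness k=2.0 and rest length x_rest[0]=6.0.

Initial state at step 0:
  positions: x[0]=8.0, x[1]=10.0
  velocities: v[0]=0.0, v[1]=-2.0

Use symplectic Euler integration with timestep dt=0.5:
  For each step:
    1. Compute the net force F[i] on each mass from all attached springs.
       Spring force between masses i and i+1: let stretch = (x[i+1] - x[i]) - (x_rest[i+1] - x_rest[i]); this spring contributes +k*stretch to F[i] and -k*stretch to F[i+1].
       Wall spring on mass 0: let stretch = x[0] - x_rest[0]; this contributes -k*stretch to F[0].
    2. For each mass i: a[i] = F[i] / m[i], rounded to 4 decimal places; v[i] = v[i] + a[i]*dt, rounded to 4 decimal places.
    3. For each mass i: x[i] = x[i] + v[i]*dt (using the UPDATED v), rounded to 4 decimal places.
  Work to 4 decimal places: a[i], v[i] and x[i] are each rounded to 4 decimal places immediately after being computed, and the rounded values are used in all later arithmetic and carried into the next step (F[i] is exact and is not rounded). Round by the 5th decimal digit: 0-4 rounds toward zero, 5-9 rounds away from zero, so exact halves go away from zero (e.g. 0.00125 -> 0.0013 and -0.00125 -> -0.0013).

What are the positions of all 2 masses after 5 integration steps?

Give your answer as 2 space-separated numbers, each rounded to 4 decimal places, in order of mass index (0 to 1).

Step 0: x=[8.0000 10.0000] v=[0.0000 -2.0000]
Step 1: x=[5.0000 10.0000] v=[-6.0000 0.0000]
Step 2: x=[2.0000 10.2500] v=[-6.0000 0.5000]
Step 3: x=[2.1250 9.9375] v=[0.2500 -0.6250]
Step 4: x=[5.0938 9.1719] v=[5.9375 -1.5313]
Step 5: x=[7.5547 8.8867] v=[4.9218 -0.5704]

Answer: 7.5547 8.8867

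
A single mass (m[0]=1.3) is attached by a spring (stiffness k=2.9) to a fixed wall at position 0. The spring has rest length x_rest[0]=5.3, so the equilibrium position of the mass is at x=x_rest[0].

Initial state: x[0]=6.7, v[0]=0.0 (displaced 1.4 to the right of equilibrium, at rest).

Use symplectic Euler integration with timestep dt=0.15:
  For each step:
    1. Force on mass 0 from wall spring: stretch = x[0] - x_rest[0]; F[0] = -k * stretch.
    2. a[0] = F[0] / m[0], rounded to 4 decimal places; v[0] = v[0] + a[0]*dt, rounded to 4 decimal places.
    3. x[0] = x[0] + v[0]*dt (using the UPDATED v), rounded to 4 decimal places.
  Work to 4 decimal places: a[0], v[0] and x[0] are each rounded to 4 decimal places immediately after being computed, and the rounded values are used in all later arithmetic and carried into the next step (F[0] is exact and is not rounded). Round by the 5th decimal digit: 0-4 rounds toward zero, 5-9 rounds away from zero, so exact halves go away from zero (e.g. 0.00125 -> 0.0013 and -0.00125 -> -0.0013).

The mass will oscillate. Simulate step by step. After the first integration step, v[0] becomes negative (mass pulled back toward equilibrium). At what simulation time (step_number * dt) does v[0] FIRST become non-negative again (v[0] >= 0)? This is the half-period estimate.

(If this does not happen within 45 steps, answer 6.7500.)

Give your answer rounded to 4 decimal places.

Step 0: x=[6.7000] v=[0.0000]
Step 1: x=[6.6297] v=[-0.4685]
Step 2: x=[6.4927] v=[-0.9134]
Step 3: x=[6.2958] v=[-1.3125]
Step 4: x=[6.0489] v=[-1.6457]
Step 5: x=[5.7645] v=[-1.8963]
Step 6: x=[5.4567] v=[-2.0517]
Step 7: x=[5.1411] v=[-2.1041]
Step 8: x=[4.8335] v=[-2.0509]
Step 9: x=[4.5493] v=[-1.8948]
Step 10: x=[4.3028] v=[-1.6436]
Step 11: x=[4.1063] v=[-1.3099]
Step 12: x=[3.9697] v=[-0.9105]
Step 13: x=[3.8999] v=[-0.4654]
Step 14: x=[3.9004] v=[0.0031]
First v>=0 after going negative at step 14, time=2.1000

Answer: 2.1000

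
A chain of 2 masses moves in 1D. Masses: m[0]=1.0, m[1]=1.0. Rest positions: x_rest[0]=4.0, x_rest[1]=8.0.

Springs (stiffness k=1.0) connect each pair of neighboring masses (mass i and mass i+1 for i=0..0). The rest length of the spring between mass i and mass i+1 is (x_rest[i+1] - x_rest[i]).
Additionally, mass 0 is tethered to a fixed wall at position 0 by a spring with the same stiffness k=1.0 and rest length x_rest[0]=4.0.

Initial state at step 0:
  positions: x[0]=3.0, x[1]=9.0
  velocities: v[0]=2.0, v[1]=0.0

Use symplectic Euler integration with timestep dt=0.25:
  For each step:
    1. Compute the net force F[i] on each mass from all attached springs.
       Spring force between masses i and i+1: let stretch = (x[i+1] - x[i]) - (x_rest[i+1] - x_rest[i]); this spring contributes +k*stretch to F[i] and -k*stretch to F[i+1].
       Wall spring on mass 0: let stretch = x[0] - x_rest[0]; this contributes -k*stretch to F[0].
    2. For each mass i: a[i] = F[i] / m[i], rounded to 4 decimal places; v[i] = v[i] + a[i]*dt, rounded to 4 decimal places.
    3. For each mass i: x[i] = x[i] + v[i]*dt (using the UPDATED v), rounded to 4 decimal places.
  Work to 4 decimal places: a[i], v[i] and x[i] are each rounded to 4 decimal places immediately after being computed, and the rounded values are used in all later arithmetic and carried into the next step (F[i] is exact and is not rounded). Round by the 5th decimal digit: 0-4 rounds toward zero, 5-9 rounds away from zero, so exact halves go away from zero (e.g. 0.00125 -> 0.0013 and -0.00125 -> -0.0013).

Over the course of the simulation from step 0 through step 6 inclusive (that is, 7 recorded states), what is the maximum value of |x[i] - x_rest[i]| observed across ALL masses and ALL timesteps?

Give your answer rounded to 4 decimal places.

Answer: 2.4493

Derivation:
Step 0: x=[3.0000 9.0000] v=[2.0000 0.0000]
Step 1: x=[3.6875 8.8750] v=[2.7500 -0.5000]
Step 2: x=[4.4688 8.6758] v=[3.1250 -0.7969]
Step 3: x=[5.2337 8.4636] v=[3.0596 -0.8487]
Step 4: x=[5.8734 8.2996] v=[2.5587 -0.6562]
Step 5: x=[6.2976 8.2339] v=[1.6969 -0.2628]
Step 6: x=[6.4493 8.2972] v=[0.6066 0.2531]
Max displacement = 2.4493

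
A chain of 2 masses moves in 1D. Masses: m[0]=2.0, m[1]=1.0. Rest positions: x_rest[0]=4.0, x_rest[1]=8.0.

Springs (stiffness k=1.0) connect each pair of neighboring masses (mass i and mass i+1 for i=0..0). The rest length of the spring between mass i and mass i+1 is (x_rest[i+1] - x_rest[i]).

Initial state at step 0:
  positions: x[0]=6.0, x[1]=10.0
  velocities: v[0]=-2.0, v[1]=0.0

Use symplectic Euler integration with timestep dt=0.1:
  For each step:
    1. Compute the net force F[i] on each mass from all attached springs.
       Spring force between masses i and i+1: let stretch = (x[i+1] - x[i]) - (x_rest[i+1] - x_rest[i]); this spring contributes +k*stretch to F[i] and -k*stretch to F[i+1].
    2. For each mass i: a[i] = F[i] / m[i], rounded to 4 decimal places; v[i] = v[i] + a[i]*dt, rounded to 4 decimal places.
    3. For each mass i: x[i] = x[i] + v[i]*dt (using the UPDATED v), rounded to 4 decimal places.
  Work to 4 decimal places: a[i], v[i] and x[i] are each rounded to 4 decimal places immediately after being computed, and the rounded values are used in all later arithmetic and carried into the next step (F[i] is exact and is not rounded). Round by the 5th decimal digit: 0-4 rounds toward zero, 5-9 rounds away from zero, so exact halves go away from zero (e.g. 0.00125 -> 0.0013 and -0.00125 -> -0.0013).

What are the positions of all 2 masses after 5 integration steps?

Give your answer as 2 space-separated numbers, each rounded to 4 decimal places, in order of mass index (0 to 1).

Answer: 5.0197 9.9607

Derivation:
Step 0: x=[6.0000 10.0000] v=[-2.0000 0.0000]
Step 1: x=[5.8000 10.0000] v=[-2.0000 0.0000]
Step 2: x=[5.6010 9.9980] v=[-1.9900 -0.0200]
Step 3: x=[5.4040 9.9920] v=[-1.9702 -0.0597]
Step 4: x=[5.2099 9.9802] v=[-1.9408 -0.1185]
Step 5: x=[5.0197 9.9607] v=[-1.9023 -0.1955]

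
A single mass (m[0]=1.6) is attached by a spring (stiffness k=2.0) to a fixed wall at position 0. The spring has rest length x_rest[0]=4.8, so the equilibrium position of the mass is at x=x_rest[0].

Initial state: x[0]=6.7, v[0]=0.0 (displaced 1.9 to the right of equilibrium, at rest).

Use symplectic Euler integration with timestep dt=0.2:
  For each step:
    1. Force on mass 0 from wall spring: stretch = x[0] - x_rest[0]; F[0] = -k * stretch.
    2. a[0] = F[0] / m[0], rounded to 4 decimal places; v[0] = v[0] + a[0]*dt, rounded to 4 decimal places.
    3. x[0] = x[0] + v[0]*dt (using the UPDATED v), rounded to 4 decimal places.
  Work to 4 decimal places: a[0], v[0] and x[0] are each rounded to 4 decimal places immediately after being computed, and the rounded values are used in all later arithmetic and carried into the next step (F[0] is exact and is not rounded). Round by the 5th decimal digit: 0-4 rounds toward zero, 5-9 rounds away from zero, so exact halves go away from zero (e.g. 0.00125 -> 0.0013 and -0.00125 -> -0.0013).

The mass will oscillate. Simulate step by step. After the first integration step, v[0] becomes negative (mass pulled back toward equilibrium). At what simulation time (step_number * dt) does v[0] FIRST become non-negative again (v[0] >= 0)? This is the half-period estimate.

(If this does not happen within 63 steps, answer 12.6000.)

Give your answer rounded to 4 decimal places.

Answer: 3.0000

Derivation:
Step 0: x=[6.7000] v=[0.0000]
Step 1: x=[6.6050] v=[-0.4750]
Step 2: x=[6.4197] v=[-0.9263]
Step 3: x=[6.1535] v=[-1.3312]
Step 4: x=[5.8196] v=[-1.6696]
Step 5: x=[5.4347] v=[-1.9245]
Step 6: x=[5.0181] v=[-2.0832]
Step 7: x=[4.5906] v=[-2.1377]
Step 8: x=[4.1735] v=[-2.0853]
Step 9: x=[3.7878] v=[-1.9287]
Step 10: x=[3.4527] v=[-1.6756]
Step 11: x=[3.1849] v=[-1.3388]
Step 12: x=[2.9979] v=[-0.9350]
Step 13: x=[2.9010] v=[-0.4845]
Step 14: x=[2.8991] v=[-0.0097]
Step 15: x=[2.9922] v=[0.4655]
First v>=0 after going negative at step 15, time=3.0000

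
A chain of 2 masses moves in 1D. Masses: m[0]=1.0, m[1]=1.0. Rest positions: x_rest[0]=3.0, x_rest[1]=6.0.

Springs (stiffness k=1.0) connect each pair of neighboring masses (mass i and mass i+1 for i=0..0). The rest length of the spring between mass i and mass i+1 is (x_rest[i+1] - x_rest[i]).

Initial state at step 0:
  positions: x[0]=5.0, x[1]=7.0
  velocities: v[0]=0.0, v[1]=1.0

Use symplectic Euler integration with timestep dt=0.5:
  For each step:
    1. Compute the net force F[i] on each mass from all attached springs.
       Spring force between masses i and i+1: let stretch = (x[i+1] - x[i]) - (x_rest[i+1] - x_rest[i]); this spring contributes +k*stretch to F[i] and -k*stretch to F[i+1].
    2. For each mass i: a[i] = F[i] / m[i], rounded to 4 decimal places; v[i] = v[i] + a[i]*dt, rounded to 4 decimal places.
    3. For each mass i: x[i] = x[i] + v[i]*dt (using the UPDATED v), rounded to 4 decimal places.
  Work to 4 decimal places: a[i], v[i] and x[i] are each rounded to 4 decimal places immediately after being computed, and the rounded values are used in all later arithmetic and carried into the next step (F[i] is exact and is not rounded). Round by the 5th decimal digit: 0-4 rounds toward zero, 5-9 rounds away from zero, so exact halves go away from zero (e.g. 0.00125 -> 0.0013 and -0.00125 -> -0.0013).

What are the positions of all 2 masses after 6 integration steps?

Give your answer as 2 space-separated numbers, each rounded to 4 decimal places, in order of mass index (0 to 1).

Answer: 6.3438 8.6563

Derivation:
Step 0: x=[5.0000 7.0000] v=[0.0000 1.0000]
Step 1: x=[4.7500 7.7500] v=[-0.5000 1.5000]
Step 2: x=[4.5000 8.5000] v=[-0.5000 1.5000]
Step 3: x=[4.5000 9.0000] v=[0.0000 1.0000]
Step 4: x=[4.8750 9.1250] v=[0.7500 0.2500]
Step 5: x=[5.5625 8.9375] v=[1.3750 -0.3750]
Step 6: x=[6.3438 8.6563] v=[1.5625 -0.5625]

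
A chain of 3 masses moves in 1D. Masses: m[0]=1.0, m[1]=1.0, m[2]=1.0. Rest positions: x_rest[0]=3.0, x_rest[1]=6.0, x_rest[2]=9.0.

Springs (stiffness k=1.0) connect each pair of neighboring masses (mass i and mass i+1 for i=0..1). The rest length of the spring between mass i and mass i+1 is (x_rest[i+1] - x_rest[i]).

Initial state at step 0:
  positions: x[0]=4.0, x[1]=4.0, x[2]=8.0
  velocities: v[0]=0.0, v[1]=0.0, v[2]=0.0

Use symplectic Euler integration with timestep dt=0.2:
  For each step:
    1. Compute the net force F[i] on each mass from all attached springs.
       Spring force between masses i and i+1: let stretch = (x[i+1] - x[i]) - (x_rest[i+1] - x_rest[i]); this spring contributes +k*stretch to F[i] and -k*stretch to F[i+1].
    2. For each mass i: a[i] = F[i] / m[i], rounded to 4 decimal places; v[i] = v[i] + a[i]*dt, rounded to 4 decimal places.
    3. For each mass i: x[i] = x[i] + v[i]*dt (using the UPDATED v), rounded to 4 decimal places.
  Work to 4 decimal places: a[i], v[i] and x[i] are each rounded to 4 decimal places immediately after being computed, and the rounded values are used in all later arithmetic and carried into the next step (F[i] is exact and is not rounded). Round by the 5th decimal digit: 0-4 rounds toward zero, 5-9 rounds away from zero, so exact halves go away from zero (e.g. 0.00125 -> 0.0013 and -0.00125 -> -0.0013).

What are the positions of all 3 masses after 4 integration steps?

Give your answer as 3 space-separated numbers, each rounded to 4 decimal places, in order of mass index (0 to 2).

Answer: 2.9596 5.3278 7.7125

Derivation:
Step 0: x=[4.0000 4.0000 8.0000] v=[0.0000 0.0000 0.0000]
Step 1: x=[3.8800 4.1600 7.9600] v=[-0.6000 0.8000 -0.2000]
Step 2: x=[3.6512 4.4608 7.8880] v=[-1.1440 1.5040 -0.3600]
Step 3: x=[3.3348 4.8663 7.7989] v=[-1.5821 2.0275 -0.4454]
Step 4: x=[2.9596 5.3278 7.7125] v=[-1.8758 2.3077 -0.4319]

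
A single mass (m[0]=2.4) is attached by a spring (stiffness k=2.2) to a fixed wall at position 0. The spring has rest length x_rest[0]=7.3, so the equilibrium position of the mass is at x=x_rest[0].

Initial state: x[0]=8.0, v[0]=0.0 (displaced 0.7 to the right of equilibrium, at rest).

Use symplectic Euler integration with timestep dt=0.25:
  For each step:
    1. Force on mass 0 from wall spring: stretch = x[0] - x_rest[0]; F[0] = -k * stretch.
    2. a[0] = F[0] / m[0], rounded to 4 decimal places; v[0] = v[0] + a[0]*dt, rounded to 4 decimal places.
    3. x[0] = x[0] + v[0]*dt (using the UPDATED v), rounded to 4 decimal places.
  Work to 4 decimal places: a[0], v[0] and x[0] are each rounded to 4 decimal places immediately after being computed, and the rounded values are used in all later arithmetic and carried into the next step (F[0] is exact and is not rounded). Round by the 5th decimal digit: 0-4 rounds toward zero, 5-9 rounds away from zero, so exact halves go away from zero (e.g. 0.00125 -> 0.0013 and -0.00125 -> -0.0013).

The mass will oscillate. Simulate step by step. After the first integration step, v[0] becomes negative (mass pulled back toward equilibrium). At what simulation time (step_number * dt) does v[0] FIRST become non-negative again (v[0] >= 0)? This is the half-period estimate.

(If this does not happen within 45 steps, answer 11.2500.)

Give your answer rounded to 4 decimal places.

Step 0: x=[8.0000] v=[0.0000]
Step 1: x=[7.9599] v=[-0.1604]
Step 2: x=[7.8820] v=[-0.3116]
Step 3: x=[7.7708] v=[-0.4450]
Step 4: x=[7.6326] v=[-0.5529]
Step 5: x=[7.4753] v=[-0.6291]
Step 6: x=[7.3080] v=[-0.6693]
Step 7: x=[7.1402] v=[-0.6711]
Step 8: x=[6.9816] v=[-0.6345]
Step 9: x=[6.8412] v=[-0.5615]
Step 10: x=[6.7271] v=[-0.4564]
Step 11: x=[6.6458] v=[-0.3251]
Step 12: x=[6.6020] v=[-0.1752]
Step 13: x=[6.5982] v=[-0.0153]
Step 14: x=[6.6346] v=[0.1455]
First v>=0 after going negative at step 14, time=3.5000

Answer: 3.5000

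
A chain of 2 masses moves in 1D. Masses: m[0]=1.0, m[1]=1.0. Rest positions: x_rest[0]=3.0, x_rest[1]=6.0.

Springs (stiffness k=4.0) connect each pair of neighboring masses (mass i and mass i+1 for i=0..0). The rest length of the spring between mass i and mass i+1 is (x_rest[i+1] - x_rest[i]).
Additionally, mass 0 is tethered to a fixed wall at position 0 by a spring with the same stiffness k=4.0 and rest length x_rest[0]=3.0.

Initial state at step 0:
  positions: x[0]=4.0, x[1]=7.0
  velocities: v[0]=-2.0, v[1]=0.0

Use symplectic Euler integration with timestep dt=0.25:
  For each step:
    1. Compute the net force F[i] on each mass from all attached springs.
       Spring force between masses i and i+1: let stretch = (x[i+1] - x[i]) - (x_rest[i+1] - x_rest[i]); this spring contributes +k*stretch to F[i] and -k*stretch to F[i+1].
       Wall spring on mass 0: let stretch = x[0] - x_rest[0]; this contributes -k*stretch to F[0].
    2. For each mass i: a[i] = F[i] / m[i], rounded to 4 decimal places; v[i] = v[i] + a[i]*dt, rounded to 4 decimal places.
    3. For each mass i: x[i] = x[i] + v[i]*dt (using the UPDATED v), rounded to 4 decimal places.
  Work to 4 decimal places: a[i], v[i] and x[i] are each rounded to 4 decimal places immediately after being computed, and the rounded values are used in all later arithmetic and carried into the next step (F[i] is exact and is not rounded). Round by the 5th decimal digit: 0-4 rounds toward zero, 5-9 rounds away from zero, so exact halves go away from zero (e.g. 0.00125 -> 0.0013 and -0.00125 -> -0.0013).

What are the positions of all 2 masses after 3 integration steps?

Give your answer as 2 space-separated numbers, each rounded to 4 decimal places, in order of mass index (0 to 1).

Step 0: x=[4.0000 7.0000] v=[-2.0000 0.0000]
Step 1: x=[3.2500 7.0000] v=[-3.0000 0.0000]
Step 2: x=[2.6250 6.8125] v=[-2.5000 -0.7500]
Step 3: x=[2.3906 6.3281] v=[-0.9375 -1.9375]

Answer: 2.3906 6.3281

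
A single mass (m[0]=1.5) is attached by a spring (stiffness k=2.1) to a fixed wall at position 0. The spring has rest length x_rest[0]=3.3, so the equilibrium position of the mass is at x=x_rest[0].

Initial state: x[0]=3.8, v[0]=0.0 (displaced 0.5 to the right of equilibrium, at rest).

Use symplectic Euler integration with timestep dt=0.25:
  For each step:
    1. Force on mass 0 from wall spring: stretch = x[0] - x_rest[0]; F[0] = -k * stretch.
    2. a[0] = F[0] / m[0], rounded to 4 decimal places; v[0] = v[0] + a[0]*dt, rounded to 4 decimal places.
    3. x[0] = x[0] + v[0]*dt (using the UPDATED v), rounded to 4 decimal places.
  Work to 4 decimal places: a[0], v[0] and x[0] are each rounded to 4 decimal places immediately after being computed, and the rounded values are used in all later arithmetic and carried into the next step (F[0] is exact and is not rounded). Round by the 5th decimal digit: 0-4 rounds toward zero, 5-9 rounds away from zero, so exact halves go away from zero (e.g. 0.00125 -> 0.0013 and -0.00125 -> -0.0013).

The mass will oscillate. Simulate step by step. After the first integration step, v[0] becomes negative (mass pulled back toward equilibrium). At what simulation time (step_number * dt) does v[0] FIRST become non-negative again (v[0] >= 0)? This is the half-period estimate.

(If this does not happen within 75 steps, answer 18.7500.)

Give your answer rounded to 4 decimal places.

Step 0: x=[3.8000] v=[0.0000]
Step 1: x=[3.7563] v=[-0.1750]
Step 2: x=[3.6726] v=[-0.3347]
Step 3: x=[3.5563] v=[-0.4651]
Step 4: x=[3.4176] v=[-0.5548]
Step 5: x=[3.2686] v=[-0.5960]
Step 6: x=[3.1224] v=[-0.5850]
Step 7: x=[2.9917] v=[-0.5229]
Step 8: x=[2.8880] v=[-0.4150]
Step 9: x=[2.8203] v=[-0.2708]
Step 10: x=[2.7946] v=[-0.1029]
Step 11: x=[2.8131] v=[0.0740]
First v>=0 after going negative at step 11, time=2.7500

Answer: 2.7500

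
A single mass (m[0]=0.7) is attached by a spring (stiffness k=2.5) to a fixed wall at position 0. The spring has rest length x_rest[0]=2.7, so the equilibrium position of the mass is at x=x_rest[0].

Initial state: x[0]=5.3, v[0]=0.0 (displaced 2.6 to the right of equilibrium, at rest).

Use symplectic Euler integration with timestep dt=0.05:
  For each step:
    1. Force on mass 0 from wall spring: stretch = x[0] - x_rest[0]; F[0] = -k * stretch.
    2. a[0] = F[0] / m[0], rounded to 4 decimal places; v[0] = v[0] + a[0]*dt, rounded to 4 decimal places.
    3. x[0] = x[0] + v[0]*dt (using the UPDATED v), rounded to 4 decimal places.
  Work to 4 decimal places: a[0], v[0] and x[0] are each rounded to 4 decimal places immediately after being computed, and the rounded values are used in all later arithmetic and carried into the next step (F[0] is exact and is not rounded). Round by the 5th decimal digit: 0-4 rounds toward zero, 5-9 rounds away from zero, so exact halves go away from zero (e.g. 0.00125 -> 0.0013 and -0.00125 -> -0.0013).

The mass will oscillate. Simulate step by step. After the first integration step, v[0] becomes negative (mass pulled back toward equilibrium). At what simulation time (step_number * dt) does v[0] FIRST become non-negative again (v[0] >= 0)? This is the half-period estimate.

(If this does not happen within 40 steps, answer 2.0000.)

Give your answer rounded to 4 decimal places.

Answer: 1.7000

Derivation:
Step 0: x=[5.3000] v=[0.0000]
Step 1: x=[5.2768] v=[-0.4643]
Step 2: x=[5.2306] v=[-0.9244]
Step 3: x=[5.1618] v=[-1.3763]
Step 4: x=[5.0710] v=[-1.8159]
Step 5: x=[4.9590] v=[-2.2393]
Step 6: x=[4.8269] v=[-2.6427]
Step 7: x=[4.6758] v=[-3.0225]
Step 8: x=[4.5070] v=[-3.3753]
Step 9: x=[4.3221] v=[-3.6980]
Step 10: x=[4.1227] v=[-3.9877]
Step 11: x=[3.9106] v=[-4.2418]
Step 12: x=[3.6877] v=[-4.4580]
Step 13: x=[3.4560] v=[-4.6344]
Step 14: x=[3.2175] v=[-4.7694]
Step 15: x=[2.9744] v=[-4.8618]
Step 16: x=[2.7289] v=[-4.9108]
Step 17: x=[2.4831] v=[-4.9160]
Step 18: x=[2.2392] v=[-4.8773]
Step 19: x=[1.9995] v=[-4.7950]
Step 20: x=[1.7660] v=[-4.6699]
Step 21: x=[1.5408] v=[-4.5031]
Step 22: x=[1.3260] v=[-4.2961]
Step 23: x=[1.1235] v=[-4.0507]
Step 24: x=[0.9350] v=[-3.7692]
Step 25: x=[0.7623] v=[-3.4540]
Step 26: x=[0.6069] v=[-3.1080]
Step 27: x=[0.4702] v=[-2.7342]
Step 28: x=[0.3534] v=[-2.3360]
Step 29: x=[0.2576] v=[-1.9170]
Step 30: x=[0.1836] v=[-1.4809]
Step 31: x=[0.1320] v=[-1.0315]
Step 32: x=[0.1034] v=[-0.5729]
Step 33: x=[0.0979] v=[-0.1092]
Step 34: x=[0.1157] v=[0.3555]
First v>=0 after going negative at step 34, time=1.7000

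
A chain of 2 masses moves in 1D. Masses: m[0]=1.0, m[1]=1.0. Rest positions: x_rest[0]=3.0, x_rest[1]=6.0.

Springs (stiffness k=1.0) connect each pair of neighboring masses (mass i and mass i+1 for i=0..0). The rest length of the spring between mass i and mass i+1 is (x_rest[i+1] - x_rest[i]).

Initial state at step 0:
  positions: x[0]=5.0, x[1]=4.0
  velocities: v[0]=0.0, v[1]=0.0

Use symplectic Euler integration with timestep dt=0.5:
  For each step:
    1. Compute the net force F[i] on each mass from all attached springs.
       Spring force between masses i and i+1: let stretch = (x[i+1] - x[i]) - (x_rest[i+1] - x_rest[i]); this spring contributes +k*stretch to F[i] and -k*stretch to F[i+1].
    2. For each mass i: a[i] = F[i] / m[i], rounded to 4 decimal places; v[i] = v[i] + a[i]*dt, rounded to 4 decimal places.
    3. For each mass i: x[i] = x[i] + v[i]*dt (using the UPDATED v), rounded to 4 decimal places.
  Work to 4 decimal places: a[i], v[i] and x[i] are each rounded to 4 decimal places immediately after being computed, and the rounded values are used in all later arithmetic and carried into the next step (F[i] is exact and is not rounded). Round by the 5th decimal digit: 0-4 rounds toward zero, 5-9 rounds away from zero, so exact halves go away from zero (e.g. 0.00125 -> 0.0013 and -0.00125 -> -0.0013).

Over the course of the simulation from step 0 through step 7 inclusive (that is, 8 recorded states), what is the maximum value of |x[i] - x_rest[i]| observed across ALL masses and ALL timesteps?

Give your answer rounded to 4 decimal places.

Step 0: x=[5.0000 4.0000] v=[0.0000 0.0000]
Step 1: x=[4.0000 5.0000] v=[-2.0000 2.0000]
Step 2: x=[2.5000 6.5000] v=[-3.0000 3.0000]
Step 3: x=[1.2500 7.7500] v=[-2.5000 2.5000]
Step 4: x=[0.8750 8.1250] v=[-0.7500 0.7500]
Step 5: x=[1.5625 7.4375] v=[1.3750 -1.3750]
Step 6: x=[2.9688 6.0313] v=[2.8125 -2.8125]
Step 7: x=[4.3907 4.6094] v=[2.8438 -2.8438]
Max displacement = 2.1250

Answer: 2.1250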